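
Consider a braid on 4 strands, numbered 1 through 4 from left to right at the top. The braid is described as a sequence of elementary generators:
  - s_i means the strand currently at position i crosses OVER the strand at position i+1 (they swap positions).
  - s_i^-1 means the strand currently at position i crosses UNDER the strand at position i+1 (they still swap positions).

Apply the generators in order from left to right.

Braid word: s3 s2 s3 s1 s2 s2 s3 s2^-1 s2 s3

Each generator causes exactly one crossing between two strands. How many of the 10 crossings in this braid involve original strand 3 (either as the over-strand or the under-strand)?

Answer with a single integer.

Answer: 6

Derivation:
Gen 1: crossing 3x4. Involves strand 3? yes. Count so far: 1
Gen 2: crossing 2x4. Involves strand 3? no. Count so far: 1
Gen 3: crossing 2x3. Involves strand 3? yes. Count so far: 2
Gen 4: crossing 1x4. Involves strand 3? no. Count so far: 2
Gen 5: crossing 1x3. Involves strand 3? yes. Count so far: 3
Gen 6: crossing 3x1. Involves strand 3? yes. Count so far: 4
Gen 7: crossing 3x2. Involves strand 3? yes. Count so far: 5
Gen 8: crossing 1x2. Involves strand 3? no. Count so far: 5
Gen 9: crossing 2x1. Involves strand 3? no. Count so far: 5
Gen 10: crossing 2x3. Involves strand 3? yes. Count so far: 6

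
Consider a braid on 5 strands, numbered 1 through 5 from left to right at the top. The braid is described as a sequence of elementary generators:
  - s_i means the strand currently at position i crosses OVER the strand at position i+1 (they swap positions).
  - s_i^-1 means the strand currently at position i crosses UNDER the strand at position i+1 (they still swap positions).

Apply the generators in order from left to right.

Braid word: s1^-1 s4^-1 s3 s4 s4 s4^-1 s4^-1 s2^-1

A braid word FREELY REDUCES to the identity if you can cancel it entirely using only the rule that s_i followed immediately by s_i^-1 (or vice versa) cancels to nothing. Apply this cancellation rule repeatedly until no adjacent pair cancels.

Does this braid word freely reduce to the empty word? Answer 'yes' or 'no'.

Answer: no

Derivation:
Gen 1 (s1^-1): push. Stack: [s1^-1]
Gen 2 (s4^-1): push. Stack: [s1^-1 s4^-1]
Gen 3 (s3): push. Stack: [s1^-1 s4^-1 s3]
Gen 4 (s4): push. Stack: [s1^-1 s4^-1 s3 s4]
Gen 5 (s4): push. Stack: [s1^-1 s4^-1 s3 s4 s4]
Gen 6 (s4^-1): cancels prior s4. Stack: [s1^-1 s4^-1 s3 s4]
Gen 7 (s4^-1): cancels prior s4. Stack: [s1^-1 s4^-1 s3]
Gen 8 (s2^-1): push. Stack: [s1^-1 s4^-1 s3 s2^-1]
Reduced word: s1^-1 s4^-1 s3 s2^-1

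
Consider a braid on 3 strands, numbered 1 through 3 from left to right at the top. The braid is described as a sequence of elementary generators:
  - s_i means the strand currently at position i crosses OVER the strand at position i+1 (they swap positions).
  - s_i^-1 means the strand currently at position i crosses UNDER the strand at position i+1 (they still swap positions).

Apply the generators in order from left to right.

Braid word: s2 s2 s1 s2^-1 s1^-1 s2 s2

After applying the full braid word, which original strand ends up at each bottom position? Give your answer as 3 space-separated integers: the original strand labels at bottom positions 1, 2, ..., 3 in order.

Gen 1 (s2): strand 2 crosses over strand 3. Perm now: [1 3 2]
Gen 2 (s2): strand 3 crosses over strand 2. Perm now: [1 2 3]
Gen 3 (s1): strand 1 crosses over strand 2. Perm now: [2 1 3]
Gen 4 (s2^-1): strand 1 crosses under strand 3. Perm now: [2 3 1]
Gen 5 (s1^-1): strand 2 crosses under strand 3. Perm now: [3 2 1]
Gen 6 (s2): strand 2 crosses over strand 1. Perm now: [3 1 2]
Gen 7 (s2): strand 1 crosses over strand 2. Perm now: [3 2 1]

Answer: 3 2 1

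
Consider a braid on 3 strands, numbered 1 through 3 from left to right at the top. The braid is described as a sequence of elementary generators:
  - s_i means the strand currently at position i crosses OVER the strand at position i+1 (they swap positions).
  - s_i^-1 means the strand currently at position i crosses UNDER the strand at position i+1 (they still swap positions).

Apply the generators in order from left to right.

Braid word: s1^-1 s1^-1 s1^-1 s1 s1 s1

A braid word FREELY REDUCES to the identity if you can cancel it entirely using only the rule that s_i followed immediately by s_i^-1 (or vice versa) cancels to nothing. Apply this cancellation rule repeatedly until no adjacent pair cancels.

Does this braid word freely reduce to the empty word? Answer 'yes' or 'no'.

Gen 1 (s1^-1): push. Stack: [s1^-1]
Gen 2 (s1^-1): push. Stack: [s1^-1 s1^-1]
Gen 3 (s1^-1): push. Stack: [s1^-1 s1^-1 s1^-1]
Gen 4 (s1): cancels prior s1^-1. Stack: [s1^-1 s1^-1]
Gen 5 (s1): cancels prior s1^-1. Stack: [s1^-1]
Gen 6 (s1): cancels prior s1^-1. Stack: []
Reduced word: (empty)

Answer: yes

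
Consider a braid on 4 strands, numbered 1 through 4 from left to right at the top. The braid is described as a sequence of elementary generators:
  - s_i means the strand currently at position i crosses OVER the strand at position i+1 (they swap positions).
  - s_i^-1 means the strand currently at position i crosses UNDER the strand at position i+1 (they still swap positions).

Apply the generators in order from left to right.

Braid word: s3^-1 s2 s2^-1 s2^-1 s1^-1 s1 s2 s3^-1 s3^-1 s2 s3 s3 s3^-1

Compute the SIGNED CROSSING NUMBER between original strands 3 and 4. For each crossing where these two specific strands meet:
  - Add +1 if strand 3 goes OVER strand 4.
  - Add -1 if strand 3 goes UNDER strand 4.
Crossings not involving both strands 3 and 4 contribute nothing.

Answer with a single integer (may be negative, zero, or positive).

Answer: -1

Derivation:
Gen 1: 3 under 4. Both 3&4? yes. Contrib: -1. Sum: -1
Gen 2: crossing 2x4. Both 3&4? no. Sum: -1
Gen 3: crossing 4x2. Both 3&4? no. Sum: -1
Gen 4: crossing 2x4. Both 3&4? no. Sum: -1
Gen 5: crossing 1x4. Both 3&4? no. Sum: -1
Gen 6: crossing 4x1. Both 3&4? no. Sum: -1
Gen 7: crossing 4x2. Both 3&4? no. Sum: -1
Gen 8: 4 under 3. Both 3&4? yes. Contrib: +1. Sum: 0
Gen 9: 3 under 4. Both 3&4? yes. Contrib: -1. Sum: -1
Gen 10: crossing 2x4. Both 3&4? no. Sum: -1
Gen 11: crossing 2x3. Both 3&4? no. Sum: -1
Gen 12: crossing 3x2. Both 3&4? no. Sum: -1
Gen 13: crossing 2x3. Both 3&4? no. Sum: -1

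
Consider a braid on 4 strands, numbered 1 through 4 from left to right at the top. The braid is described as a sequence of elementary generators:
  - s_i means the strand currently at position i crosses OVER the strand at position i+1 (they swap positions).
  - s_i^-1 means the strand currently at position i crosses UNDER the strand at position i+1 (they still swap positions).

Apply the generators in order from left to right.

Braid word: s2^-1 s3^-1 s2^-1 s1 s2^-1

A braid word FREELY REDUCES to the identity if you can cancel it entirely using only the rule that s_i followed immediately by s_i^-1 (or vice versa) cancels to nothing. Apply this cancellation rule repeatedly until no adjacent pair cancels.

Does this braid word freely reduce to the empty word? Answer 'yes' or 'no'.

Answer: no

Derivation:
Gen 1 (s2^-1): push. Stack: [s2^-1]
Gen 2 (s3^-1): push. Stack: [s2^-1 s3^-1]
Gen 3 (s2^-1): push. Stack: [s2^-1 s3^-1 s2^-1]
Gen 4 (s1): push. Stack: [s2^-1 s3^-1 s2^-1 s1]
Gen 5 (s2^-1): push. Stack: [s2^-1 s3^-1 s2^-1 s1 s2^-1]
Reduced word: s2^-1 s3^-1 s2^-1 s1 s2^-1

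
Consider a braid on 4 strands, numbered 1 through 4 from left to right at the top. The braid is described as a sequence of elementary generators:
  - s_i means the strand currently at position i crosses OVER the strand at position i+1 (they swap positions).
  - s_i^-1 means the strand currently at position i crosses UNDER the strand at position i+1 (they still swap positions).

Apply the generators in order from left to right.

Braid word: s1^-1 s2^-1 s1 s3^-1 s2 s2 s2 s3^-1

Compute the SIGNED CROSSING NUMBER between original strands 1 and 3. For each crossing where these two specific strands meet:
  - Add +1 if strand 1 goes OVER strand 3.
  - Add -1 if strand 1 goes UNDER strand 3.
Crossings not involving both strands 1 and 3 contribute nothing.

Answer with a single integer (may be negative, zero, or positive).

Gen 1: crossing 1x2. Both 1&3? no. Sum: 0
Gen 2: 1 under 3. Both 1&3? yes. Contrib: -1. Sum: -1
Gen 3: crossing 2x3. Both 1&3? no. Sum: -1
Gen 4: crossing 1x4. Both 1&3? no. Sum: -1
Gen 5: crossing 2x4. Both 1&3? no. Sum: -1
Gen 6: crossing 4x2. Both 1&3? no. Sum: -1
Gen 7: crossing 2x4. Both 1&3? no. Sum: -1
Gen 8: crossing 2x1. Both 1&3? no. Sum: -1

Answer: -1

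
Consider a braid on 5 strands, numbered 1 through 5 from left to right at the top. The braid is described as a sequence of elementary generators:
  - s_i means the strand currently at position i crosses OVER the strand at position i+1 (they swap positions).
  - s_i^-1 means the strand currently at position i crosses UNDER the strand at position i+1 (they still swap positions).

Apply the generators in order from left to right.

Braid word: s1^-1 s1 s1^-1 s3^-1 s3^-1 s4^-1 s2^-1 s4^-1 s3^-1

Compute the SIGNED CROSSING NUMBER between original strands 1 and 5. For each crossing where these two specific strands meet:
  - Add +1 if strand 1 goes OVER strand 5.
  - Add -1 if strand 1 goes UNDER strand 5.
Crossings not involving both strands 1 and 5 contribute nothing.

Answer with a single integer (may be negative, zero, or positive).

Gen 1: crossing 1x2. Both 1&5? no. Sum: 0
Gen 2: crossing 2x1. Both 1&5? no. Sum: 0
Gen 3: crossing 1x2. Both 1&5? no. Sum: 0
Gen 4: crossing 3x4. Both 1&5? no. Sum: 0
Gen 5: crossing 4x3. Both 1&5? no. Sum: 0
Gen 6: crossing 4x5. Both 1&5? no. Sum: 0
Gen 7: crossing 1x3. Both 1&5? no. Sum: 0
Gen 8: crossing 5x4. Both 1&5? no. Sum: 0
Gen 9: crossing 1x4. Both 1&5? no. Sum: 0

Answer: 0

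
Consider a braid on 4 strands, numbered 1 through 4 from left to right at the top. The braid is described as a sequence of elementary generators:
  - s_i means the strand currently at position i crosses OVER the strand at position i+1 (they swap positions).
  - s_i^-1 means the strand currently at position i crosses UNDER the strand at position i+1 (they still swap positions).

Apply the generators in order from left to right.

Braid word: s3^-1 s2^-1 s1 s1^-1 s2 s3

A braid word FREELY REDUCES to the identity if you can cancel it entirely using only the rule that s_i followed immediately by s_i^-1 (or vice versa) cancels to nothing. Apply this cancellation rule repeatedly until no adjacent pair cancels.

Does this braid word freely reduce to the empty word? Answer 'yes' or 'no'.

Gen 1 (s3^-1): push. Stack: [s3^-1]
Gen 2 (s2^-1): push. Stack: [s3^-1 s2^-1]
Gen 3 (s1): push. Stack: [s3^-1 s2^-1 s1]
Gen 4 (s1^-1): cancels prior s1. Stack: [s3^-1 s2^-1]
Gen 5 (s2): cancels prior s2^-1. Stack: [s3^-1]
Gen 6 (s3): cancels prior s3^-1. Stack: []
Reduced word: (empty)

Answer: yes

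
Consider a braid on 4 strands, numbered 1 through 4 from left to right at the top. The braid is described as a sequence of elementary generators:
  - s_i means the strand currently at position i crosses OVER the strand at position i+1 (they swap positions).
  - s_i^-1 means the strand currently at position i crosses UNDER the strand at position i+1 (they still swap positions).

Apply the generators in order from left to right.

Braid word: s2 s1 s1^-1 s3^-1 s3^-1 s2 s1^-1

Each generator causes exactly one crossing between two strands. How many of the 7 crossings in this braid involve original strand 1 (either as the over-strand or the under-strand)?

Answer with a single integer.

Gen 1: crossing 2x3. Involves strand 1? no. Count so far: 0
Gen 2: crossing 1x3. Involves strand 1? yes. Count so far: 1
Gen 3: crossing 3x1. Involves strand 1? yes. Count so far: 2
Gen 4: crossing 2x4. Involves strand 1? no. Count so far: 2
Gen 5: crossing 4x2. Involves strand 1? no. Count so far: 2
Gen 6: crossing 3x2. Involves strand 1? no. Count so far: 2
Gen 7: crossing 1x2. Involves strand 1? yes. Count so far: 3

Answer: 3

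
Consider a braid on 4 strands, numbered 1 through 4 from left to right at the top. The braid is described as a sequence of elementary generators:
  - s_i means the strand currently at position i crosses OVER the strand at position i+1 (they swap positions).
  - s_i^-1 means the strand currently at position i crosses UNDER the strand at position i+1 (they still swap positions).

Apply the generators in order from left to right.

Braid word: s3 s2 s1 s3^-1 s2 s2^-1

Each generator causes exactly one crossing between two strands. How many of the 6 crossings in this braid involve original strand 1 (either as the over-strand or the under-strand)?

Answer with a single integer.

Answer: 3

Derivation:
Gen 1: crossing 3x4. Involves strand 1? no. Count so far: 0
Gen 2: crossing 2x4. Involves strand 1? no. Count so far: 0
Gen 3: crossing 1x4. Involves strand 1? yes. Count so far: 1
Gen 4: crossing 2x3. Involves strand 1? no. Count so far: 1
Gen 5: crossing 1x3. Involves strand 1? yes. Count so far: 2
Gen 6: crossing 3x1. Involves strand 1? yes. Count so far: 3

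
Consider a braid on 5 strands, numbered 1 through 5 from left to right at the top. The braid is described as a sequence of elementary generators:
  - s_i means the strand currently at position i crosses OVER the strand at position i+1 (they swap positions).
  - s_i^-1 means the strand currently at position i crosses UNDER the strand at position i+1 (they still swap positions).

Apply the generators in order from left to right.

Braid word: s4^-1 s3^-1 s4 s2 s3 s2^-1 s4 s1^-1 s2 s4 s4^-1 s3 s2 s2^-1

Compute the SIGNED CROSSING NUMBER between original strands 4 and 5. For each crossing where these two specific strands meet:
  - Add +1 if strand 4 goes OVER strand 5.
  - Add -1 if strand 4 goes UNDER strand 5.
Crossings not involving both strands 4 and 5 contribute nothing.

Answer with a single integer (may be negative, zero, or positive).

Gen 1: 4 under 5. Both 4&5? yes. Contrib: -1. Sum: -1
Gen 2: crossing 3x5. Both 4&5? no. Sum: -1
Gen 3: crossing 3x4. Both 4&5? no. Sum: -1
Gen 4: crossing 2x5. Both 4&5? no. Sum: -1
Gen 5: crossing 2x4. Both 4&5? no. Sum: -1
Gen 6: 5 under 4. Both 4&5? yes. Contrib: +1. Sum: 0
Gen 7: crossing 2x3. Both 4&5? no. Sum: 0
Gen 8: crossing 1x4. Both 4&5? no. Sum: 0
Gen 9: crossing 1x5. Both 4&5? no. Sum: 0
Gen 10: crossing 3x2. Both 4&5? no. Sum: 0
Gen 11: crossing 2x3. Both 4&5? no. Sum: 0
Gen 12: crossing 1x3. Both 4&5? no. Sum: 0
Gen 13: crossing 5x3. Both 4&5? no. Sum: 0
Gen 14: crossing 3x5. Both 4&5? no. Sum: 0

Answer: 0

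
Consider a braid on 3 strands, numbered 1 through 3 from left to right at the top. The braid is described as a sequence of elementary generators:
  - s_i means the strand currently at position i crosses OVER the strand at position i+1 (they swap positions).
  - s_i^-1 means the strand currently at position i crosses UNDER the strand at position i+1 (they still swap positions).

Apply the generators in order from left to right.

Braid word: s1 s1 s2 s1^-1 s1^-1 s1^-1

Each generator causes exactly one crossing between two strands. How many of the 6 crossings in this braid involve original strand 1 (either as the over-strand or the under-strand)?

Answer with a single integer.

Answer: 5

Derivation:
Gen 1: crossing 1x2. Involves strand 1? yes. Count so far: 1
Gen 2: crossing 2x1. Involves strand 1? yes. Count so far: 2
Gen 3: crossing 2x3. Involves strand 1? no. Count so far: 2
Gen 4: crossing 1x3. Involves strand 1? yes. Count so far: 3
Gen 5: crossing 3x1. Involves strand 1? yes. Count so far: 4
Gen 6: crossing 1x3. Involves strand 1? yes. Count so far: 5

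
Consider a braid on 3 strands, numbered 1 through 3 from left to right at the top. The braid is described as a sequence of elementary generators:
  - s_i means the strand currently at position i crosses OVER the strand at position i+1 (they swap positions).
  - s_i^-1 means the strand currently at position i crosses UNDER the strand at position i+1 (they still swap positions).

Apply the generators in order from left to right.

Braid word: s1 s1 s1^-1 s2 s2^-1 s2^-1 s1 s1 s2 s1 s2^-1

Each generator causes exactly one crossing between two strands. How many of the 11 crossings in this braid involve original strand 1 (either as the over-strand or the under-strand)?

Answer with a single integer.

Answer: 8

Derivation:
Gen 1: crossing 1x2. Involves strand 1? yes. Count so far: 1
Gen 2: crossing 2x1. Involves strand 1? yes. Count so far: 2
Gen 3: crossing 1x2. Involves strand 1? yes. Count so far: 3
Gen 4: crossing 1x3. Involves strand 1? yes. Count so far: 4
Gen 5: crossing 3x1. Involves strand 1? yes. Count so far: 5
Gen 6: crossing 1x3. Involves strand 1? yes. Count so far: 6
Gen 7: crossing 2x3. Involves strand 1? no. Count so far: 6
Gen 8: crossing 3x2. Involves strand 1? no. Count so far: 6
Gen 9: crossing 3x1. Involves strand 1? yes. Count so far: 7
Gen 10: crossing 2x1. Involves strand 1? yes. Count so far: 8
Gen 11: crossing 2x3. Involves strand 1? no. Count so far: 8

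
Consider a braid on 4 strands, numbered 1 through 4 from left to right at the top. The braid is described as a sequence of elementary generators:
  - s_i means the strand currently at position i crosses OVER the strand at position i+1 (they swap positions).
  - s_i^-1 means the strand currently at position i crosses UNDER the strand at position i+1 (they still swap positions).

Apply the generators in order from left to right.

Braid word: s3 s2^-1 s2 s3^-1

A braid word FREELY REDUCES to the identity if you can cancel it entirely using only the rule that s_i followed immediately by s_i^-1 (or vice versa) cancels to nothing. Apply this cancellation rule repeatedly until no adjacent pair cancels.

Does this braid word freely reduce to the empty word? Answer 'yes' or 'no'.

Answer: yes

Derivation:
Gen 1 (s3): push. Stack: [s3]
Gen 2 (s2^-1): push. Stack: [s3 s2^-1]
Gen 3 (s2): cancels prior s2^-1. Stack: [s3]
Gen 4 (s3^-1): cancels prior s3. Stack: []
Reduced word: (empty)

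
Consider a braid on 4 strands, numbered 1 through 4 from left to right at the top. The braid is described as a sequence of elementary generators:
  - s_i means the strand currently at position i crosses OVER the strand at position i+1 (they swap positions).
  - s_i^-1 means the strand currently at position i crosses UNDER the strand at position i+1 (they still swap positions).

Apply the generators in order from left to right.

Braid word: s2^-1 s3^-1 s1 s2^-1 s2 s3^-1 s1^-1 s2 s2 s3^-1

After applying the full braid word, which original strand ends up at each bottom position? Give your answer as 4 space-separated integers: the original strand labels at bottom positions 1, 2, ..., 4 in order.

Gen 1 (s2^-1): strand 2 crosses under strand 3. Perm now: [1 3 2 4]
Gen 2 (s3^-1): strand 2 crosses under strand 4. Perm now: [1 3 4 2]
Gen 3 (s1): strand 1 crosses over strand 3. Perm now: [3 1 4 2]
Gen 4 (s2^-1): strand 1 crosses under strand 4. Perm now: [3 4 1 2]
Gen 5 (s2): strand 4 crosses over strand 1. Perm now: [3 1 4 2]
Gen 6 (s3^-1): strand 4 crosses under strand 2. Perm now: [3 1 2 4]
Gen 7 (s1^-1): strand 3 crosses under strand 1. Perm now: [1 3 2 4]
Gen 8 (s2): strand 3 crosses over strand 2. Perm now: [1 2 3 4]
Gen 9 (s2): strand 2 crosses over strand 3. Perm now: [1 3 2 4]
Gen 10 (s3^-1): strand 2 crosses under strand 4. Perm now: [1 3 4 2]

Answer: 1 3 4 2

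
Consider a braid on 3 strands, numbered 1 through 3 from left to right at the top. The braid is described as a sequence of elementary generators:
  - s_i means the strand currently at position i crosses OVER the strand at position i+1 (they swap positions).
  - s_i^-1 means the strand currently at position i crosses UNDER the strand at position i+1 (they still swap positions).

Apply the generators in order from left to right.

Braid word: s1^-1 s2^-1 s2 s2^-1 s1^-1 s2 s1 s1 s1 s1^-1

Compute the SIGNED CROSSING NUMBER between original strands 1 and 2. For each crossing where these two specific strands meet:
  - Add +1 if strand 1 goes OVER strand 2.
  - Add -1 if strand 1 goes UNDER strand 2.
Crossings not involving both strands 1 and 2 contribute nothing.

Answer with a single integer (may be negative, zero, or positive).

Answer: -2

Derivation:
Gen 1: 1 under 2. Both 1&2? yes. Contrib: -1. Sum: -1
Gen 2: crossing 1x3. Both 1&2? no. Sum: -1
Gen 3: crossing 3x1. Both 1&2? no. Sum: -1
Gen 4: crossing 1x3. Both 1&2? no. Sum: -1
Gen 5: crossing 2x3. Both 1&2? no. Sum: -1
Gen 6: 2 over 1. Both 1&2? yes. Contrib: -1. Sum: -2
Gen 7: crossing 3x1. Both 1&2? no. Sum: -2
Gen 8: crossing 1x3. Both 1&2? no. Sum: -2
Gen 9: crossing 3x1. Both 1&2? no. Sum: -2
Gen 10: crossing 1x3. Both 1&2? no. Sum: -2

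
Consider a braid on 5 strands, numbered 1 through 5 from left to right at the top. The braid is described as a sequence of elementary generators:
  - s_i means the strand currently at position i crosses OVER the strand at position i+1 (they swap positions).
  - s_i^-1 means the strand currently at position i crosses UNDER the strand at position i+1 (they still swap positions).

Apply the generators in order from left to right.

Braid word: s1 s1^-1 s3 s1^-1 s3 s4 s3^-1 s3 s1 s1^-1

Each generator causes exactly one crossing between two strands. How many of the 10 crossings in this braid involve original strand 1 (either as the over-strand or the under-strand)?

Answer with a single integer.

Gen 1: crossing 1x2. Involves strand 1? yes. Count so far: 1
Gen 2: crossing 2x1. Involves strand 1? yes. Count so far: 2
Gen 3: crossing 3x4. Involves strand 1? no. Count so far: 2
Gen 4: crossing 1x2. Involves strand 1? yes. Count so far: 3
Gen 5: crossing 4x3. Involves strand 1? no. Count so far: 3
Gen 6: crossing 4x5. Involves strand 1? no. Count so far: 3
Gen 7: crossing 3x5. Involves strand 1? no. Count so far: 3
Gen 8: crossing 5x3. Involves strand 1? no. Count so far: 3
Gen 9: crossing 2x1. Involves strand 1? yes. Count so far: 4
Gen 10: crossing 1x2. Involves strand 1? yes. Count so far: 5

Answer: 5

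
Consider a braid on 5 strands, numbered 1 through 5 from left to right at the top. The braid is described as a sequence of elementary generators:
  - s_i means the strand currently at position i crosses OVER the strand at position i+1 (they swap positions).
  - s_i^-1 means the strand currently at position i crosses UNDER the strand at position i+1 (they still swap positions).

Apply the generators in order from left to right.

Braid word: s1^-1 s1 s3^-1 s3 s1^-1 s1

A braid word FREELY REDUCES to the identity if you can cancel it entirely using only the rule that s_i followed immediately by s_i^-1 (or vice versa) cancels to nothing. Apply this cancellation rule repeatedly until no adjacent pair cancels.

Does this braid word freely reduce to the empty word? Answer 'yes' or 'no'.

Answer: yes

Derivation:
Gen 1 (s1^-1): push. Stack: [s1^-1]
Gen 2 (s1): cancels prior s1^-1. Stack: []
Gen 3 (s3^-1): push. Stack: [s3^-1]
Gen 4 (s3): cancels prior s3^-1. Stack: []
Gen 5 (s1^-1): push. Stack: [s1^-1]
Gen 6 (s1): cancels prior s1^-1. Stack: []
Reduced word: (empty)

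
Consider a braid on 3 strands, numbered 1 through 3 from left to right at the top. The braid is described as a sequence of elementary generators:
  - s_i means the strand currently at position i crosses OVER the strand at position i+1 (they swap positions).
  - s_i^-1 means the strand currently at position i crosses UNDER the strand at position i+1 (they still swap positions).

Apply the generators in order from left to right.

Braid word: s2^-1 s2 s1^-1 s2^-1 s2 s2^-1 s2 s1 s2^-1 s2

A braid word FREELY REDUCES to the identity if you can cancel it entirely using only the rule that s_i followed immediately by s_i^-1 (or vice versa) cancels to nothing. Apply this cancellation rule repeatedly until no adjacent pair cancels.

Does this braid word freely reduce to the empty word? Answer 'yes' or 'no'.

Gen 1 (s2^-1): push. Stack: [s2^-1]
Gen 2 (s2): cancels prior s2^-1. Stack: []
Gen 3 (s1^-1): push. Stack: [s1^-1]
Gen 4 (s2^-1): push. Stack: [s1^-1 s2^-1]
Gen 5 (s2): cancels prior s2^-1. Stack: [s1^-1]
Gen 6 (s2^-1): push. Stack: [s1^-1 s2^-1]
Gen 7 (s2): cancels prior s2^-1. Stack: [s1^-1]
Gen 8 (s1): cancels prior s1^-1. Stack: []
Gen 9 (s2^-1): push. Stack: [s2^-1]
Gen 10 (s2): cancels prior s2^-1. Stack: []
Reduced word: (empty)

Answer: yes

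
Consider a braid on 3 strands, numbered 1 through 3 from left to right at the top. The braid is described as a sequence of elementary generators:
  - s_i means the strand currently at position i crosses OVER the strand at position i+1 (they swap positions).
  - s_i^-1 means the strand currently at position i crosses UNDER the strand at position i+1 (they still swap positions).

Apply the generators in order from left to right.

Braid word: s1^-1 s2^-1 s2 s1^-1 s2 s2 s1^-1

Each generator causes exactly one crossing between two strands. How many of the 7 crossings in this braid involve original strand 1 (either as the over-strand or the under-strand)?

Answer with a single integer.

Gen 1: crossing 1x2. Involves strand 1? yes. Count so far: 1
Gen 2: crossing 1x3. Involves strand 1? yes. Count so far: 2
Gen 3: crossing 3x1. Involves strand 1? yes. Count so far: 3
Gen 4: crossing 2x1. Involves strand 1? yes. Count so far: 4
Gen 5: crossing 2x3. Involves strand 1? no. Count so far: 4
Gen 6: crossing 3x2. Involves strand 1? no. Count so far: 4
Gen 7: crossing 1x2. Involves strand 1? yes. Count so far: 5

Answer: 5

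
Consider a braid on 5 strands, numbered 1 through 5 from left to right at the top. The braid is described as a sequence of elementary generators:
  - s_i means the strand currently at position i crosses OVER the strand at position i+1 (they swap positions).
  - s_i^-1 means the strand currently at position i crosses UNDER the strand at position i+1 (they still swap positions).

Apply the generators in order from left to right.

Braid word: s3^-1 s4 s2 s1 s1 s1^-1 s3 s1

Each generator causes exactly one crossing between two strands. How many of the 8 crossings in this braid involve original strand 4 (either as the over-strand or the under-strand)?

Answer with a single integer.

Answer: 6

Derivation:
Gen 1: crossing 3x4. Involves strand 4? yes. Count so far: 1
Gen 2: crossing 3x5. Involves strand 4? no. Count so far: 1
Gen 3: crossing 2x4. Involves strand 4? yes. Count so far: 2
Gen 4: crossing 1x4. Involves strand 4? yes. Count so far: 3
Gen 5: crossing 4x1. Involves strand 4? yes. Count so far: 4
Gen 6: crossing 1x4. Involves strand 4? yes. Count so far: 5
Gen 7: crossing 2x5. Involves strand 4? no. Count so far: 5
Gen 8: crossing 4x1. Involves strand 4? yes. Count so far: 6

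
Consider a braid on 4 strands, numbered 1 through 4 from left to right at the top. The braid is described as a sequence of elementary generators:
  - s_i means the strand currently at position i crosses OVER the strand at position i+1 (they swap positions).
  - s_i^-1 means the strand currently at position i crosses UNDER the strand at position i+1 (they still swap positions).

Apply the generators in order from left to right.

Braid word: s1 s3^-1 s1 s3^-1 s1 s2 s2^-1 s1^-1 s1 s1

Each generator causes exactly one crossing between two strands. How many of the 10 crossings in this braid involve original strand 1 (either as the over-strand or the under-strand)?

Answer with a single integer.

Answer: 8

Derivation:
Gen 1: crossing 1x2. Involves strand 1? yes. Count so far: 1
Gen 2: crossing 3x4. Involves strand 1? no. Count so far: 1
Gen 3: crossing 2x1. Involves strand 1? yes. Count so far: 2
Gen 4: crossing 4x3. Involves strand 1? no. Count so far: 2
Gen 5: crossing 1x2. Involves strand 1? yes. Count so far: 3
Gen 6: crossing 1x3. Involves strand 1? yes. Count so far: 4
Gen 7: crossing 3x1. Involves strand 1? yes. Count so far: 5
Gen 8: crossing 2x1. Involves strand 1? yes. Count so far: 6
Gen 9: crossing 1x2. Involves strand 1? yes. Count so far: 7
Gen 10: crossing 2x1. Involves strand 1? yes. Count so far: 8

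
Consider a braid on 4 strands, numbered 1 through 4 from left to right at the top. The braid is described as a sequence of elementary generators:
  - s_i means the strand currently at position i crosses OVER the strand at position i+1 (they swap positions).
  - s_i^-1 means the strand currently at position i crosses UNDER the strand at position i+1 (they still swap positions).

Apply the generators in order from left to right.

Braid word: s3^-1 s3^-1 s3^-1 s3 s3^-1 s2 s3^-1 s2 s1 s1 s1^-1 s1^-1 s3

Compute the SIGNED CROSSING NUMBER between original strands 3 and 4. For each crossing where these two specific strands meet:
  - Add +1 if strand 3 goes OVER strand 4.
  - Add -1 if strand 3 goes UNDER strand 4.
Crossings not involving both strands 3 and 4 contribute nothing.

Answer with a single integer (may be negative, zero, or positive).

Gen 1: 3 under 4. Both 3&4? yes. Contrib: -1. Sum: -1
Gen 2: 4 under 3. Both 3&4? yes. Contrib: +1. Sum: 0
Gen 3: 3 under 4. Both 3&4? yes. Contrib: -1. Sum: -1
Gen 4: 4 over 3. Both 3&4? yes. Contrib: -1. Sum: -2
Gen 5: 3 under 4. Both 3&4? yes. Contrib: -1. Sum: -3
Gen 6: crossing 2x4. Both 3&4? no. Sum: -3
Gen 7: crossing 2x3. Both 3&4? no. Sum: -3
Gen 8: 4 over 3. Both 3&4? yes. Contrib: -1. Sum: -4
Gen 9: crossing 1x3. Both 3&4? no. Sum: -4
Gen 10: crossing 3x1. Both 3&4? no. Sum: -4
Gen 11: crossing 1x3. Both 3&4? no. Sum: -4
Gen 12: crossing 3x1. Both 3&4? no. Sum: -4
Gen 13: crossing 4x2. Both 3&4? no. Sum: -4

Answer: -4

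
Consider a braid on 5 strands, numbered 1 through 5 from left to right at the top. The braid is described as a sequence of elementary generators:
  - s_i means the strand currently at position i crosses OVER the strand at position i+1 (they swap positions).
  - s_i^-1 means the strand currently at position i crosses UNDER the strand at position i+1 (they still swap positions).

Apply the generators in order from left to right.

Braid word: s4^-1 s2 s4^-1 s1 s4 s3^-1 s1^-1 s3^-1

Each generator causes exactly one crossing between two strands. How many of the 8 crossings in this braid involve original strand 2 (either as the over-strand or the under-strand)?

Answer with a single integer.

Gen 1: crossing 4x5. Involves strand 2? no. Count so far: 0
Gen 2: crossing 2x3. Involves strand 2? yes. Count so far: 1
Gen 3: crossing 5x4. Involves strand 2? no. Count so far: 1
Gen 4: crossing 1x3. Involves strand 2? no. Count so far: 1
Gen 5: crossing 4x5. Involves strand 2? no. Count so far: 1
Gen 6: crossing 2x5. Involves strand 2? yes. Count so far: 2
Gen 7: crossing 3x1. Involves strand 2? no. Count so far: 2
Gen 8: crossing 5x2. Involves strand 2? yes. Count so far: 3

Answer: 3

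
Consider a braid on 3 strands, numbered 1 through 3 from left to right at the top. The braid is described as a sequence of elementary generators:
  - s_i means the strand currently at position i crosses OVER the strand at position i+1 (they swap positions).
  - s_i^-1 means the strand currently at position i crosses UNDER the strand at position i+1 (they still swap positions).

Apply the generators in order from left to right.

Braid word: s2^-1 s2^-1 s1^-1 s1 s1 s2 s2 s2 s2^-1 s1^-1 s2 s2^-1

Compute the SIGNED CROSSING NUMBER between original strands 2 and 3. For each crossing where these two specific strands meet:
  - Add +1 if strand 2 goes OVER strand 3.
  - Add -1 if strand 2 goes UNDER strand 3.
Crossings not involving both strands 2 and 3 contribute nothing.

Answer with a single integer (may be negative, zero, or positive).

Answer: 2

Derivation:
Gen 1: 2 under 3. Both 2&3? yes. Contrib: -1. Sum: -1
Gen 2: 3 under 2. Both 2&3? yes. Contrib: +1. Sum: 0
Gen 3: crossing 1x2. Both 2&3? no. Sum: 0
Gen 4: crossing 2x1. Both 2&3? no. Sum: 0
Gen 5: crossing 1x2. Both 2&3? no. Sum: 0
Gen 6: crossing 1x3. Both 2&3? no. Sum: 0
Gen 7: crossing 3x1. Both 2&3? no. Sum: 0
Gen 8: crossing 1x3. Both 2&3? no. Sum: 0
Gen 9: crossing 3x1. Both 2&3? no. Sum: 0
Gen 10: crossing 2x1. Both 2&3? no. Sum: 0
Gen 11: 2 over 3. Both 2&3? yes. Contrib: +1. Sum: 1
Gen 12: 3 under 2. Both 2&3? yes. Contrib: +1. Sum: 2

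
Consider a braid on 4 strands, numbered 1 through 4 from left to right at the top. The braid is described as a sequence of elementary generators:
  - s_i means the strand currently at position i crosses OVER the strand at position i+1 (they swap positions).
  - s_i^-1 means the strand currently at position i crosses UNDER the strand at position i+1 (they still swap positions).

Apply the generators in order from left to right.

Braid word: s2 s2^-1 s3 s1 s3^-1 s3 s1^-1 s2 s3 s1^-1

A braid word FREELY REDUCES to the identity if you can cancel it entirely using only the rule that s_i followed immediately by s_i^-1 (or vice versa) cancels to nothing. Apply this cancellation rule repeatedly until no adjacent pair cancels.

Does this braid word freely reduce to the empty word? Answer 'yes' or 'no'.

Gen 1 (s2): push. Stack: [s2]
Gen 2 (s2^-1): cancels prior s2. Stack: []
Gen 3 (s3): push. Stack: [s3]
Gen 4 (s1): push. Stack: [s3 s1]
Gen 5 (s3^-1): push. Stack: [s3 s1 s3^-1]
Gen 6 (s3): cancels prior s3^-1. Stack: [s3 s1]
Gen 7 (s1^-1): cancels prior s1. Stack: [s3]
Gen 8 (s2): push. Stack: [s3 s2]
Gen 9 (s3): push. Stack: [s3 s2 s3]
Gen 10 (s1^-1): push. Stack: [s3 s2 s3 s1^-1]
Reduced word: s3 s2 s3 s1^-1

Answer: no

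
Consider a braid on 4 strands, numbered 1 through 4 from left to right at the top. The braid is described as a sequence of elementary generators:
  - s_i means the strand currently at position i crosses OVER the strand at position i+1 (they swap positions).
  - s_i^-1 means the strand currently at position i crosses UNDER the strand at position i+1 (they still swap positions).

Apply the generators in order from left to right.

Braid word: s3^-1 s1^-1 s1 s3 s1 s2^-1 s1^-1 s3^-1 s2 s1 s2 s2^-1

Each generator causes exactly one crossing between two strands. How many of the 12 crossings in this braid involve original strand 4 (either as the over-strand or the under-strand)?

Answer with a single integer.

Gen 1: crossing 3x4. Involves strand 4? yes. Count so far: 1
Gen 2: crossing 1x2. Involves strand 4? no. Count so far: 1
Gen 3: crossing 2x1. Involves strand 4? no. Count so far: 1
Gen 4: crossing 4x3. Involves strand 4? yes. Count so far: 2
Gen 5: crossing 1x2. Involves strand 4? no. Count so far: 2
Gen 6: crossing 1x3. Involves strand 4? no. Count so far: 2
Gen 7: crossing 2x3. Involves strand 4? no. Count so far: 2
Gen 8: crossing 1x4. Involves strand 4? yes. Count so far: 3
Gen 9: crossing 2x4. Involves strand 4? yes. Count so far: 4
Gen 10: crossing 3x4. Involves strand 4? yes. Count so far: 5
Gen 11: crossing 3x2. Involves strand 4? no. Count so far: 5
Gen 12: crossing 2x3. Involves strand 4? no. Count so far: 5

Answer: 5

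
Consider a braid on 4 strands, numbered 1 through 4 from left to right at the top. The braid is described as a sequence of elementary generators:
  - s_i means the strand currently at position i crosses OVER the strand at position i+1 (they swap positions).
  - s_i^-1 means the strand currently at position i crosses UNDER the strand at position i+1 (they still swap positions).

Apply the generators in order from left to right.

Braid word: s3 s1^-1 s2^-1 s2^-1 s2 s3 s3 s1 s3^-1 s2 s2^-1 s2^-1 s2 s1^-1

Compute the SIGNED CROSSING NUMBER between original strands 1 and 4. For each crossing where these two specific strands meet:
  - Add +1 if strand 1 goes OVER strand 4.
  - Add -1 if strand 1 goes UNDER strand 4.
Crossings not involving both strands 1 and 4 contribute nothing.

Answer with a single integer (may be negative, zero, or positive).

Answer: 1

Derivation:
Gen 1: crossing 3x4. Both 1&4? no. Sum: 0
Gen 2: crossing 1x2. Both 1&4? no. Sum: 0
Gen 3: 1 under 4. Both 1&4? yes. Contrib: -1. Sum: -1
Gen 4: 4 under 1. Both 1&4? yes. Contrib: +1. Sum: 0
Gen 5: 1 over 4. Both 1&4? yes. Contrib: +1. Sum: 1
Gen 6: crossing 1x3. Both 1&4? no. Sum: 1
Gen 7: crossing 3x1. Both 1&4? no. Sum: 1
Gen 8: crossing 2x4. Both 1&4? no. Sum: 1
Gen 9: crossing 1x3. Both 1&4? no. Sum: 1
Gen 10: crossing 2x3. Both 1&4? no. Sum: 1
Gen 11: crossing 3x2. Both 1&4? no. Sum: 1
Gen 12: crossing 2x3. Both 1&4? no. Sum: 1
Gen 13: crossing 3x2. Both 1&4? no. Sum: 1
Gen 14: crossing 4x2. Both 1&4? no. Sum: 1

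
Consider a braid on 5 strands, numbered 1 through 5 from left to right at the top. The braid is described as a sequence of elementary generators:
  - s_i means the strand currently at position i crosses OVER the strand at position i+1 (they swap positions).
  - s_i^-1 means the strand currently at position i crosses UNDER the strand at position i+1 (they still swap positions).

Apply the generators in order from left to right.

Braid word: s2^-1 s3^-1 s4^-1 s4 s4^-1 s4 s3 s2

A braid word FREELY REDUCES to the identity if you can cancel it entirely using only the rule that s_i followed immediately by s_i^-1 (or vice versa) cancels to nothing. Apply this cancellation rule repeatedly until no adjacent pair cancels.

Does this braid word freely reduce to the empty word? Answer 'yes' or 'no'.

Gen 1 (s2^-1): push. Stack: [s2^-1]
Gen 2 (s3^-1): push. Stack: [s2^-1 s3^-1]
Gen 3 (s4^-1): push. Stack: [s2^-1 s3^-1 s4^-1]
Gen 4 (s4): cancels prior s4^-1. Stack: [s2^-1 s3^-1]
Gen 5 (s4^-1): push. Stack: [s2^-1 s3^-1 s4^-1]
Gen 6 (s4): cancels prior s4^-1. Stack: [s2^-1 s3^-1]
Gen 7 (s3): cancels prior s3^-1. Stack: [s2^-1]
Gen 8 (s2): cancels prior s2^-1. Stack: []
Reduced word: (empty)

Answer: yes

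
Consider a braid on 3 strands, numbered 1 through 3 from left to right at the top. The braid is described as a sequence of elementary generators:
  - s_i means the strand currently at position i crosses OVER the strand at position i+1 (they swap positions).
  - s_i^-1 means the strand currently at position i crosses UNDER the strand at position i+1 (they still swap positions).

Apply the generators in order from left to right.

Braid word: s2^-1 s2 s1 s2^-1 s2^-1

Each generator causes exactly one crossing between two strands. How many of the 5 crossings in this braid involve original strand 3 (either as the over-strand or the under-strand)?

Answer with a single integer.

Gen 1: crossing 2x3. Involves strand 3? yes. Count so far: 1
Gen 2: crossing 3x2. Involves strand 3? yes. Count so far: 2
Gen 3: crossing 1x2. Involves strand 3? no. Count so far: 2
Gen 4: crossing 1x3. Involves strand 3? yes. Count so far: 3
Gen 5: crossing 3x1. Involves strand 3? yes. Count so far: 4

Answer: 4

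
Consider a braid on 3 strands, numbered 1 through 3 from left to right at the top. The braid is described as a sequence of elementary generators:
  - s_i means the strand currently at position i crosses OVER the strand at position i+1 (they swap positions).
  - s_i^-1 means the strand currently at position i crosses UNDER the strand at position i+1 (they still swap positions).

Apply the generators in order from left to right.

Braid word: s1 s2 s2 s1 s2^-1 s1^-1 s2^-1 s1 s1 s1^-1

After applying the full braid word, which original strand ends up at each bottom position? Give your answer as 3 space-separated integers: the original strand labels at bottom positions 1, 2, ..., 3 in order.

Gen 1 (s1): strand 1 crosses over strand 2. Perm now: [2 1 3]
Gen 2 (s2): strand 1 crosses over strand 3. Perm now: [2 3 1]
Gen 3 (s2): strand 3 crosses over strand 1. Perm now: [2 1 3]
Gen 4 (s1): strand 2 crosses over strand 1. Perm now: [1 2 3]
Gen 5 (s2^-1): strand 2 crosses under strand 3. Perm now: [1 3 2]
Gen 6 (s1^-1): strand 1 crosses under strand 3. Perm now: [3 1 2]
Gen 7 (s2^-1): strand 1 crosses under strand 2. Perm now: [3 2 1]
Gen 8 (s1): strand 3 crosses over strand 2. Perm now: [2 3 1]
Gen 9 (s1): strand 2 crosses over strand 3. Perm now: [3 2 1]
Gen 10 (s1^-1): strand 3 crosses under strand 2. Perm now: [2 3 1]

Answer: 2 3 1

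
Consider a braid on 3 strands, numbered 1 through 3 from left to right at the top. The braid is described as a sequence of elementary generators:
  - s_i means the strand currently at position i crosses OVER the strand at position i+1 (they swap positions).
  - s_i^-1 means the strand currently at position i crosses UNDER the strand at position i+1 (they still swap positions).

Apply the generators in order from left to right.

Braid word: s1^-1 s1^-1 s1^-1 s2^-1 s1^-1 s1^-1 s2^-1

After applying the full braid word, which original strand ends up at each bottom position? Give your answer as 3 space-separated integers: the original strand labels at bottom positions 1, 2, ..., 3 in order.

Gen 1 (s1^-1): strand 1 crosses under strand 2. Perm now: [2 1 3]
Gen 2 (s1^-1): strand 2 crosses under strand 1. Perm now: [1 2 3]
Gen 3 (s1^-1): strand 1 crosses under strand 2. Perm now: [2 1 3]
Gen 4 (s2^-1): strand 1 crosses under strand 3. Perm now: [2 3 1]
Gen 5 (s1^-1): strand 2 crosses under strand 3. Perm now: [3 2 1]
Gen 6 (s1^-1): strand 3 crosses under strand 2. Perm now: [2 3 1]
Gen 7 (s2^-1): strand 3 crosses under strand 1. Perm now: [2 1 3]

Answer: 2 1 3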